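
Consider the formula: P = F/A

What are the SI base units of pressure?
Units of each symbol in P = F/A:
  F (force): kg·m/s²
  A (area): m²  → in the denominator, contributes 1/m²

Multiplying the contributions: [kg·m/s²] · [1/m²]
Adding exponents of each base unit: kg: 1, m: -1, s: -2
SI base units of pressure: kg/(m·s²)

Answer: kg/(m·s²)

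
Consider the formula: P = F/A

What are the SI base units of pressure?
Units of each symbol in P = F/A:
  F (force): kg·m/s²
  A (area): m²  → in the denominator, contributes 1/m²

Multiplying the contributions: [kg·m/s²] · [1/m²]
Adding exponents of each base unit: kg: 1, m: -1, s: -2
SI base units of pressure: kg/(m·s²)

Answer: kg/(m·s²)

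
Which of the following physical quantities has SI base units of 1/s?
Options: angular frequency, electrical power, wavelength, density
Checking the SI base units of each option:
  angular frequency (ω = 2πf): 1/s  ✓ matches
  electrical power (P = IV): kg·m²/s³  ✗
  wavelength (λ = v/f): m  ✗
  density (ρ = m/V): kg/m³  ✗

Only angular frequency has units 1/s.

Answer: angular frequency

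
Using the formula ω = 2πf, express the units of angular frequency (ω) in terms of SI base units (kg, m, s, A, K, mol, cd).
Units of each symbol in ω = 2πf:
  f (frequency): 1/s
  The factor 2π is dimensionless.

Multiplying the contributions: [1/s]
Adding exponents of each base unit: s: -1
SI base units of angular frequency: 1/s

Answer: 1/s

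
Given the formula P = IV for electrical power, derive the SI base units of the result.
Units of each symbol in P = IV:
  I (current): A
  V (voltage, in volts): kg·m²/(s³·A)

Multiplying the contributions: [A] · [kg·m²/(s³·A)]
Adding exponents of each base unit: kg: 1, m: 2, s: -3
SI base units of electrical power: kg·m²/s³

Answer: kg·m²/s³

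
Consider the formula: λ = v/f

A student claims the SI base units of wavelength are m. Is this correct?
Units of each symbol in λ = v/f:
  v (wave speed): m/s
  f (frequency): 1/s  → in the denominator, contributes s

Multiplying the contributions: [m/s] · [s]
Adding exponents of each base unit: m: 1
SI base units of wavelength: m

The claimed units m match the derived units, so the claim is correct.

Answer: Yes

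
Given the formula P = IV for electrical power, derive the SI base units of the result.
Units of each symbol in P = IV:
  I (current): A
  V (voltage, in volts): kg·m²/(s³·A)

Multiplying the contributions: [A] · [kg·m²/(s³·A)]
Adding exponents of each base unit: kg: 1, m: 2, s: -3
SI base units of electrical power: kg·m²/s³

Answer: kg·m²/s³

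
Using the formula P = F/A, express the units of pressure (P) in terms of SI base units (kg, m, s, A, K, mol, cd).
Units of each symbol in P = F/A:
  F (force): kg·m/s²
  A (area): m²  → in the denominator, contributes 1/m²

Multiplying the contributions: [kg·m/s²] · [1/m²]
Adding exponents of each base unit: kg: 1, m: -1, s: -2
SI base units of pressure: kg/(m·s²)

Answer: kg/(m·s²)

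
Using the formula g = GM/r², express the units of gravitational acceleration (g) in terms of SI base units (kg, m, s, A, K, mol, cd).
Units of each symbol in g = GM/r²:
  G (gravitational constant): m³/(kg·s²)
  M (mass): kg
  r (distance): m  → to the power 2 in the denominator, contributes 1/m²

Multiplying the contributions: [m³/(kg·s²)] · [kg] · [1/m²]
Adding exponents of each base unit: m: 1, s: -2
SI base units of gravitational acceleration: m/s²

Answer: m/s²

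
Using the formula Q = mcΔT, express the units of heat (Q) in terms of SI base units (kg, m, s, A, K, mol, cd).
Units of each symbol in Q = mcΔT:
  m (mass): kg
  c (specific heat capacity, in J/(kg·K)): m²/(s²·K)
  ΔT (temperature change): K

Multiplying the contributions: [kg] · [m²/(s²·K)] · [K]
Adding exponents of each base unit: kg: 1, m: 2, s: -2
SI base units of heat: kg·m²/s²

Answer: kg·m²/s²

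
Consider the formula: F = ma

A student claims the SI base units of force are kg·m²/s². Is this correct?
Units of each symbol in F = ma:
  m (mass): kg
  a (acceleration): m/s²

Multiplying the contributions: [kg] · [m/s²]
Adding exponents of each base unit: kg: 1, m: 1, s: -2
SI base units of force: kg·m/s²

The claimed units kg·m²/s² (exponents kg: 1, m: 2, s: -2) do not match the derived units kg·m/s² (exponents kg: 1, m: 1, s: -2), so the claim is incorrect.

Answer: No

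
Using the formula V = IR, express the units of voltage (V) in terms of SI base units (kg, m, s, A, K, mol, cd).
Units of each symbol in V = IR:
  I (current): A
  R (resistance, in ohms): kg·m²/(s³·A²)

Multiplying the contributions: [A] · [kg·m²/(s³·A²)]
Adding exponents of each base unit: kg: 1, m: 2, s: -3, A: -1
SI base units of voltage: kg·m²/(s³·A)

Answer: kg·m²/(s³·A)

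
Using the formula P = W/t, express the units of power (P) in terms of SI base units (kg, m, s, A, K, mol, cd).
Units of each symbol in P = W/t:
  W (work): kg·m²/s²
  t (time): s  → in the denominator, contributes 1/s

Multiplying the contributions: [kg·m²/s²] · [1/s]
Adding exponents of each base unit: kg: 1, m: 2, s: -3
SI base units of power: kg·m²/s³

Answer: kg·m²/s³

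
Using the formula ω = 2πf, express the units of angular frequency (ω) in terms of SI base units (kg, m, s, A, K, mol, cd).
Units of each symbol in ω = 2πf:
  f (frequency): 1/s
  The factor 2π is dimensionless.

Multiplying the contributions: [1/s]
Adding exponents of each base unit: s: -1
SI base units of angular frequency: 1/s

Answer: 1/s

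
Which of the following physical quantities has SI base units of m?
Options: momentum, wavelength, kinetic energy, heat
Checking the SI base units of each option:
  momentum (p = mv): kg·m/s  ✗
  wavelength (λ = v/f): m  ✓ matches
  kinetic energy (E = ½mv²): kg·m²/s²  ✗
  heat (Q = mcΔT): kg·m²/s²  ✗

Only wavelength has units m.

Answer: wavelength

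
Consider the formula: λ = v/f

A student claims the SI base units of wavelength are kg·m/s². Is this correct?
Units of each symbol in λ = v/f:
  v (wave speed): m/s
  f (frequency): 1/s  → in the denominator, contributes s

Multiplying the contributions: [m/s] · [s]
Adding exponents of each base unit: m: 1
SI base units of wavelength: m

The claimed units kg·m/s² (exponents kg: 1, m: 1, s: -2) do not match the derived units m (exponents m: 1), so the claim is incorrect.

Answer: No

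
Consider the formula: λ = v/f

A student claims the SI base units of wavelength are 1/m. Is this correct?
Units of each symbol in λ = v/f:
  v (wave speed): m/s
  f (frequency): 1/s  → in the denominator, contributes s

Multiplying the contributions: [m/s] · [s]
Adding exponents of each base unit: m: 1
SI base units of wavelength: m

The claimed units 1/m (exponents m: -1) do not match the derived units m (exponents m: 1), so the claim is incorrect.

Answer: No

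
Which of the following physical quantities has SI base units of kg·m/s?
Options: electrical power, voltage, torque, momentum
Checking the SI base units of each option:
  electrical power (P = IV): kg·m²/s³  ✗
  voltage (V = IR): kg·m²/(s³·A)  ✗
  torque (τ = Fr): kg·m²/s²  ✗
  momentum (p = mv): kg·m/s  ✓ matches

Only momentum has units kg·m/s.

Answer: momentum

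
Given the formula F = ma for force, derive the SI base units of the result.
Units of each symbol in F = ma:
  m (mass): kg
  a (acceleration): m/s²

Multiplying the contributions: [kg] · [m/s²]
Adding exponents of each base unit: kg: 1, m: 1, s: -2
SI base units of force: kg·m/s²

Answer: kg·m/s²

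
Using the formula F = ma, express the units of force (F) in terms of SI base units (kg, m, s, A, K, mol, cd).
Units of each symbol in F = ma:
  m (mass): kg
  a (acceleration): m/s²

Multiplying the contributions: [kg] · [m/s²]
Adding exponents of each base unit: kg: 1, m: 1, s: -2
SI base units of force: kg·m/s²

Answer: kg·m/s²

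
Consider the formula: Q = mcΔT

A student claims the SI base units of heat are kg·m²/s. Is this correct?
Units of each symbol in Q = mcΔT:
  m (mass): kg
  c (specific heat capacity, in J/(kg·K)): m²/(s²·K)
  ΔT (temperature change): K

Multiplying the contributions: [kg] · [m²/(s²·K)] · [K]
Adding exponents of each base unit: kg: 1, m: 2, s: -2
SI base units of heat: kg·m²/s²

The claimed units kg·m²/s (exponents kg: 1, m: 2, s: -1) do not match the derived units kg·m²/s² (exponents kg: 1, m: 2, s: -2), so the claim is incorrect.

Answer: No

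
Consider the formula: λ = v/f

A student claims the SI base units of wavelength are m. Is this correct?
Units of each symbol in λ = v/f:
  v (wave speed): m/s
  f (frequency): 1/s  → in the denominator, contributes s

Multiplying the contributions: [m/s] · [s]
Adding exponents of each base unit: m: 1
SI base units of wavelength: m

The claimed units m match the derived units, so the claim is correct.

Answer: Yes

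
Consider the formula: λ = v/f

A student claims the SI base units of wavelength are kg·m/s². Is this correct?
Units of each symbol in λ = v/f:
  v (wave speed): m/s
  f (frequency): 1/s  → in the denominator, contributes s

Multiplying the contributions: [m/s] · [s]
Adding exponents of each base unit: m: 1
SI base units of wavelength: m

The claimed units kg·m/s² (exponents kg: 1, m: 1, s: -2) do not match the derived units m (exponents m: 1), so the claim is incorrect.

Answer: No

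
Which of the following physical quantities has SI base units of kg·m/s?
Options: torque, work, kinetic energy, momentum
Checking the SI base units of each option:
  torque (τ = Fr): kg·m²/s²  ✗
  work (W = Fd): kg·m²/s²  ✗
  kinetic energy (E = ½mv²): kg·m²/s²  ✗
  momentum (p = mv): kg·m/s  ✓ matches

Only momentum has units kg·m/s.

Answer: momentum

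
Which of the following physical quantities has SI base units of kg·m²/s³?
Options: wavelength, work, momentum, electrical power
Checking the SI base units of each option:
  wavelength (λ = v/f): m  ✗
  work (W = Fd): kg·m²/s²  ✗
  momentum (p = mv): kg·m/s  ✗
  electrical power (P = IV): kg·m²/s³  ✓ matches

Only electrical power has units kg·m²/s³.

Answer: electrical power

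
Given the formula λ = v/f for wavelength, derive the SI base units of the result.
Units of each symbol in λ = v/f:
  v (wave speed): m/s
  f (frequency): 1/s  → in the denominator, contributes s

Multiplying the contributions: [m/s] · [s]
Adding exponents of each base unit: m: 1
SI base units of wavelength: m

Answer: m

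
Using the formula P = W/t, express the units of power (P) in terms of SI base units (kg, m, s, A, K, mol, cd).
Units of each symbol in P = W/t:
  W (work): kg·m²/s²
  t (time): s  → in the denominator, contributes 1/s

Multiplying the contributions: [kg·m²/s²] · [1/s]
Adding exponents of each base unit: kg: 1, m: 2, s: -3
SI base units of power: kg·m²/s³

Answer: kg·m²/s³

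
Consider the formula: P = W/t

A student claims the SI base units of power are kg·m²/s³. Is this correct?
Units of each symbol in P = W/t:
  W (work): kg·m²/s²
  t (time): s  → in the denominator, contributes 1/s

Multiplying the contributions: [kg·m²/s²] · [1/s]
Adding exponents of each base unit: kg: 1, m: 2, s: -3
SI base units of power: kg·m²/s³

The claimed units kg·m²/s³ match the derived units, so the claim is correct.

Answer: Yes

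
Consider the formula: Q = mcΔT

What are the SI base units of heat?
Units of each symbol in Q = mcΔT:
  m (mass): kg
  c (specific heat capacity, in J/(kg·K)): m²/(s²·K)
  ΔT (temperature change): K

Multiplying the contributions: [kg] · [m²/(s²·K)] · [K]
Adding exponents of each base unit: kg: 1, m: 2, s: -2
SI base units of heat: kg·m²/s²

Answer: kg·m²/s²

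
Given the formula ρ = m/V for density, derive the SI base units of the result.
Units of each symbol in ρ = m/V:
  m (mass): kg
  V (volume): m³  → in the denominator, contributes 1/m³

Multiplying the contributions: [kg] · [1/m³]
Adding exponents of each base unit: kg: 1, m: -3
SI base units of density: kg/m³

Answer: kg/m³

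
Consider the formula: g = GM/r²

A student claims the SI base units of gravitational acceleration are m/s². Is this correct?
Units of each symbol in g = GM/r²:
  G (gravitational constant): m³/(kg·s²)
  M (mass): kg
  r (distance): m  → to the power 2 in the denominator, contributes 1/m²

Multiplying the contributions: [m³/(kg·s²)] · [kg] · [1/m²]
Adding exponents of each base unit: m: 1, s: -2
SI base units of gravitational acceleration: m/s²

The claimed units m/s² match the derived units, so the claim is correct.

Answer: Yes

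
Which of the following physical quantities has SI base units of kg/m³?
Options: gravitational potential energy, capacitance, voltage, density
Checking the SI base units of each option:
  gravitational potential energy (U = -GMm/r): kg·m²/s²  ✗
  capacitance (C = Q/V): s⁴·A²/(kg·m²)  ✗
  voltage (V = IR): kg·m²/(s³·A)  ✗
  density (ρ = m/V): kg/m³  ✓ matches

Only density has units kg/m³.

Answer: density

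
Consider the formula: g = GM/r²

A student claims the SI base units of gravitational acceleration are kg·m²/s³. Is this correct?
Units of each symbol in g = GM/r²:
  G (gravitational constant): m³/(kg·s²)
  M (mass): kg
  r (distance): m  → to the power 2 in the denominator, contributes 1/m²

Multiplying the contributions: [m³/(kg·s²)] · [kg] · [1/m²]
Adding exponents of each base unit: m: 1, s: -2
SI base units of gravitational acceleration: m/s²

The claimed units kg·m²/s³ (exponents kg: 1, m: 2, s: -3) do not match the derived units m/s² (exponents m: 1, s: -2), so the claim is incorrect.

Answer: No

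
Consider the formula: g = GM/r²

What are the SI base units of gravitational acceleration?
Units of each symbol in g = GM/r²:
  G (gravitational constant): m³/(kg·s²)
  M (mass): kg
  r (distance): m  → to the power 2 in the denominator, contributes 1/m²

Multiplying the contributions: [m³/(kg·s²)] · [kg] · [1/m²]
Adding exponents of each base unit: m: 1, s: -2
SI base units of gravitational acceleration: m/s²

Answer: m/s²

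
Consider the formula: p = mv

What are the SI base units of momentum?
Units of each symbol in p = mv:
  m (mass): kg
  v (velocity): m/s

Multiplying the contributions: [kg] · [m/s]
Adding exponents of each base unit: kg: 1, m: 1, s: -1
SI base units of momentum: kg·m/s

Answer: kg·m/s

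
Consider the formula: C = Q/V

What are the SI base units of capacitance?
Units of each symbol in C = Q/V:
  Q (charge, in coulombs): s·A
  V (voltage, in volts): kg·m²/(s³·A)  → in the denominator, contributes s³·A/(kg·m²)

Multiplying the contributions: [s·A] · [s³·A/(kg·m²)]
Adding exponents of each base unit: kg: -1, m: -2, s: 4, A: 2
SI base units of capacitance: s⁴·A²/(kg·m²)

Answer: s⁴·A²/(kg·m²)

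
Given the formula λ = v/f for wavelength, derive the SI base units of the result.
Units of each symbol in λ = v/f:
  v (wave speed): m/s
  f (frequency): 1/s  → in the denominator, contributes s

Multiplying the contributions: [m/s] · [s]
Adding exponents of each base unit: m: 1
SI base units of wavelength: m

Answer: m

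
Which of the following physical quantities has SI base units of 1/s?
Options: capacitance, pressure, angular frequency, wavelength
Checking the SI base units of each option:
  capacitance (C = Q/V): s⁴·A²/(kg·m²)  ✗
  pressure (P = F/A): kg/(m·s²)  ✗
  angular frequency (ω = 2πf): 1/s  ✓ matches
  wavelength (λ = v/f): m  ✗

Only angular frequency has units 1/s.

Answer: angular frequency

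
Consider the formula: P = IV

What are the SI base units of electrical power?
Units of each symbol in P = IV:
  I (current): A
  V (voltage, in volts): kg·m²/(s³·A)

Multiplying the contributions: [A] · [kg·m²/(s³·A)]
Adding exponents of each base unit: kg: 1, m: 2, s: -3
SI base units of electrical power: kg·m²/s³

Answer: kg·m²/s³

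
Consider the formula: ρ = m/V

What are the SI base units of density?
Units of each symbol in ρ = m/V:
  m (mass): kg
  V (volume): m³  → in the denominator, contributes 1/m³

Multiplying the contributions: [kg] · [1/m³]
Adding exponents of each base unit: kg: 1, m: -3
SI base units of density: kg/m³

Answer: kg/m³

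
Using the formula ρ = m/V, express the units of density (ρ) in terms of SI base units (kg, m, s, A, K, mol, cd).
Units of each symbol in ρ = m/V:
  m (mass): kg
  V (volume): m³  → in the denominator, contributes 1/m³

Multiplying the contributions: [kg] · [1/m³]
Adding exponents of each base unit: kg: 1, m: -3
SI base units of density: kg/m³

Answer: kg/m³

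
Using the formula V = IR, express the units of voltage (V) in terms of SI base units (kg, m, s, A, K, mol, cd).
Units of each symbol in V = IR:
  I (current): A
  R (resistance, in ohms): kg·m²/(s³·A²)

Multiplying the contributions: [A] · [kg·m²/(s³·A²)]
Adding exponents of each base unit: kg: 1, m: 2, s: -3, A: -1
SI base units of voltage: kg·m²/(s³·A)

Answer: kg·m²/(s³·A)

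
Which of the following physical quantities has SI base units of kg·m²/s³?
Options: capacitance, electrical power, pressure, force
Checking the SI base units of each option:
  capacitance (C = Q/V): s⁴·A²/(kg·m²)  ✗
  electrical power (P = IV): kg·m²/s³  ✓ matches
  pressure (P = F/A): kg/(m·s²)  ✗
  force (F = ma): kg·m/s²  ✗

Only electrical power has units kg·m²/s³.

Answer: electrical power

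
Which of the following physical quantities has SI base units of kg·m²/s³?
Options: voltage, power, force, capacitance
Checking the SI base units of each option:
  voltage (V = IR): kg·m²/(s³·A)  ✗
  power (P = W/t): kg·m²/s³  ✓ matches
  force (F = ma): kg·m/s²  ✗
  capacitance (C = Q/V): s⁴·A²/(kg·m²)  ✗

Only power has units kg·m²/s³.

Answer: power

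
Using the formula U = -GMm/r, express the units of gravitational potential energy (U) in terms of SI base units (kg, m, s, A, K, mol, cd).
Units of each symbol in U = -GMm/r:
  G (gravitational constant): m³/(kg·s²)
  M (mass): kg
  m (mass): kg
  r (distance): m  → in the denominator, contributes 1/m
  The minus sign does not affect the units.

Multiplying the contributions: [m³/(kg·s²)] · [kg] · [kg] · [1/m]
Adding exponents of each base unit: kg: 1, m: 2, s: -2
SI base units of gravitational potential energy: kg·m²/s²

Answer: kg·m²/s²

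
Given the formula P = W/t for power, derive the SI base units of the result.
Units of each symbol in P = W/t:
  W (work): kg·m²/s²
  t (time): s  → in the denominator, contributes 1/s

Multiplying the contributions: [kg·m²/s²] · [1/s]
Adding exponents of each base unit: kg: 1, m: 2, s: -3
SI base units of power: kg·m²/s³

Answer: kg·m²/s³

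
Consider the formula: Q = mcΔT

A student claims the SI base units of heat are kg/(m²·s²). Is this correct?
Units of each symbol in Q = mcΔT:
  m (mass): kg
  c (specific heat capacity, in J/(kg·K)): m²/(s²·K)
  ΔT (temperature change): K

Multiplying the contributions: [kg] · [m²/(s²·K)] · [K]
Adding exponents of each base unit: kg: 1, m: 2, s: -2
SI base units of heat: kg·m²/s²

The claimed units kg/(m²·s²) (exponents kg: 1, m: -2, s: -2) do not match the derived units kg·m²/s² (exponents kg: 1, m: 2, s: -2), so the claim is incorrect.

Answer: No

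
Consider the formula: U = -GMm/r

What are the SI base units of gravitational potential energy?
Units of each symbol in U = -GMm/r:
  G (gravitational constant): m³/(kg·s²)
  M (mass): kg
  m (mass): kg
  r (distance): m  → in the denominator, contributes 1/m
  The minus sign does not affect the units.

Multiplying the contributions: [m³/(kg·s²)] · [kg] · [kg] · [1/m]
Adding exponents of each base unit: kg: 1, m: 2, s: -2
SI base units of gravitational potential energy: kg·m²/s²

Answer: kg·m²/s²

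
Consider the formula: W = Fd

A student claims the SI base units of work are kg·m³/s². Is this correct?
Units of each symbol in W = Fd:
  F (force): kg·m/s²
  d (displacement): m

Multiplying the contributions: [kg·m/s²] · [m]
Adding exponents of each base unit: kg: 1, m: 2, s: -2
SI base units of work: kg·m²/s²

The claimed units kg·m³/s² (exponents kg: 1, m: 3, s: -2) do not match the derived units kg·m²/s² (exponents kg: 1, m: 2, s: -2), so the claim is incorrect.

Answer: No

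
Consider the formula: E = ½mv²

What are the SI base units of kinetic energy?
Units of each symbol in E = ½mv²:
  m (mass): kg
  v (speed): m/s  → to the power 2, contributes m²/s²
  The factor ½ is dimensionless.

Multiplying the contributions: [kg] · [m²/s²]
Adding exponents of each base unit: kg: 1, m: 2, s: -2
SI base units of kinetic energy: kg·m²/s²

Answer: kg·m²/s²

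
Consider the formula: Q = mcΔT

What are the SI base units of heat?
Units of each symbol in Q = mcΔT:
  m (mass): kg
  c (specific heat capacity, in J/(kg·K)): m²/(s²·K)
  ΔT (temperature change): K

Multiplying the contributions: [kg] · [m²/(s²·K)] · [K]
Adding exponents of each base unit: kg: 1, m: 2, s: -2
SI base units of heat: kg·m²/s²

Answer: kg·m²/s²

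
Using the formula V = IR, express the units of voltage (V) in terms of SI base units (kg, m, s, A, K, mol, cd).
Units of each symbol in V = IR:
  I (current): A
  R (resistance, in ohms): kg·m²/(s³·A²)

Multiplying the contributions: [A] · [kg·m²/(s³·A²)]
Adding exponents of each base unit: kg: 1, m: 2, s: -3, A: -1
SI base units of voltage: kg·m²/(s³·A)

Answer: kg·m²/(s³·A)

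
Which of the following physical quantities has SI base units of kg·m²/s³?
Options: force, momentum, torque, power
Checking the SI base units of each option:
  force (F = ma): kg·m/s²  ✗
  momentum (p = mv): kg·m/s  ✗
  torque (τ = Fr): kg·m²/s²  ✗
  power (P = W/t): kg·m²/s³  ✓ matches

Only power has units kg·m²/s³.

Answer: power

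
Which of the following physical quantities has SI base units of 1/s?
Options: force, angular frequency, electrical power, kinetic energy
Checking the SI base units of each option:
  force (F = ma): kg·m/s²  ✗
  angular frequency (ω = 2πf): 1/s  ✓ matches
  electrical power (P = IV): kg·m²/s³  ✗
  kinetic energy (E = ½mv²): kg·m²/s²  ✗

Only angular frequency has units 1/s.

Answer: angular frequency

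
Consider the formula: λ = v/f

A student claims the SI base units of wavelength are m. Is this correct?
Units of each symbol in λ = v/f:
  v (wave speed): m/s
  f (frequency): 1/s  → in the denominator, contributes s

Multiplying the contributions: [m/s] · [s]
Adding exponents of each base unit: m: 1
SI base units of wavelength: m

The claimed units m match the derived units, so the claim is correct.

Answer: Yes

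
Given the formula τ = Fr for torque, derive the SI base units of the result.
Units of each symbol in τ = Fr:
  F (force): kg·m/s²
  r (lever arm): m

Multiplying the contributions: [kg·m/s²] · [m]
Adding exponents of each base unit: kg: 1, m: 2, s: -2
SI base units of torque: kg·m²/s²

Answer: kg·m²/s²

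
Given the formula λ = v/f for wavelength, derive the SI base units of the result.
Units of each symbol in λ = v/f:
  v (wave speed): m/s
  f (frequency): 1/s  → in the denominator, contributes s

Multiplying the contributions: [m/s] · [s]
Adding exponents of each base unit: m: 1
SI base units of wavelength: m

Answer: m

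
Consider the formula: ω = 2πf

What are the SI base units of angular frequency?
Units of each symbol in ω = 2πf:
  f (frequency): 1/s
  The factor 2π is dimensionless.

Multiplying the contributions: [1/s]
Adding exponents of each base unit: s: -1
SI base units of angular frequency: 1/s

Answer: 1/s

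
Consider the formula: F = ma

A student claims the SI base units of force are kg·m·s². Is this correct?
Units of each symbol in F = ma:
  m (mass): kg
  a (acceleration): m/s²

Multiplying the contributions: [kg] · [m/s²]
Adding exponents of each base unit: kg: 1, m: 1, s: -2
SI base units of force: kg·m/s²

The claimed units kg·m·s² (exponents kg: 1, m: 1, s: 2) do not match the derived units kg·m/s² (exponents kg: 1, m: 1, s: -2), so the claim is incorrect.

Answer: No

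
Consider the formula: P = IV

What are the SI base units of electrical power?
Units of each symbol in P = IV:
  I (current): A
  V (voltage, in volts): kg·m²/(s³·A)

Multiplying the contributions: [A] · [kg·m²/(s³·A)]
Adding exponents of each base unit: kg: 1, m: 2, s: -3
SI base units of electrical power: kg·m²/s³

Answer: kg·m²/s³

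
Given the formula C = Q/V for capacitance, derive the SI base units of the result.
Units of each symbol in C = Q/V:
  Q (charge, in coulombs): s·A
  V (voltage, in volts): kg·m²/(s³·A)  → in the denominator, contributes s³·A/(kg·m²)

Multiplying the contributions: [s·A] · [s³·A/(kg·m²)]
Adding exponents of each base unit: kg: -1, m: -2, s: 4, A: 2
SI base units of capacitance: s⁴·A²/(kg·m²)

Answer: s⁴·A²/(kg·m²)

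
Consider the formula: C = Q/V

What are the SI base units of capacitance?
Units of each symbol in C = Q/V:
  Q (charge, in coulombs): s·A
  V (voltage, in volts): kg·m²/(s³·A)  → in the denominator, contributes s³·A/(kg·m²)

Multiplying the contributions: [s·A] · [s³·A/(kg·m²)]
Adding exponents of each base unit: kg: -1, m: -2, s: 4, A: 2
SI base units of capacitance: s⁴·A²/(kg·m²)

Answer: s⁴·A²/(kg·m²)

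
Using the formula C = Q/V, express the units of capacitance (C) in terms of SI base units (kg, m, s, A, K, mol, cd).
Units of each symbol in C = Q/V:
  Q (charge, in coulombs): s·A
  V (voltage, in volts): kg·m²/(s³·A)  → in the denominator, contributes s³·A/(kg·m²)

Multiplying the contributions: [s·A] · [s³·A/(kg·m²)]
Adding exponents of each base unit: kg: -1, m: -2, s: 4, A: 2
SI base units of capacitance: s⁴·A²/(kg·m²)

Answer: s⁴·A²/(kg·m²)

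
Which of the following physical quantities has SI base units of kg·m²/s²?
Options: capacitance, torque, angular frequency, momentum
Checking the SI base units of each option:
  capacitance (C = Q/V): s⁴·A²/(kg·m²)  ✗
  torque (τ = Fr): kg·m²/s²  ✓ matches
  angular frequency (ω = 2πf): 1/s  ✗
  momentum (p = mv): kg·m/s  ✗

Only torque has units kg·m²/s².

Answer: torque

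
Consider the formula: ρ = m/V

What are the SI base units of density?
Units of each symbol in ρ = m/V:
  m (mass): kg
  V (volume): m³  → in the denominator, contributes 1/m³

Multiplying the contributions: [kg] · [1/m³]
Adding exponents of each base unit: kg: 1, m: -3
SI base units of density: kg/m³

Answer: kg/m³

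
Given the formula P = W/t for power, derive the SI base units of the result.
Units of each symbol in P = W/t:
  W (work): kg·m²/s²
  t (time): s  → in the denominator, contributes 1/s

Multiplying the contributions: [kg·m²/s²] · [1/s]
Adding exponents of each base unit: kg: 1, m: 2, s: -3
SI base units of power: kg·m²/s³

Answer: kg·m²/s³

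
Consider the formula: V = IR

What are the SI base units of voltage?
Units of each symbol in V = IR:
  I (current): A
  R (resistance, in ohms): kg·m²/(s³·A²)

Multiplying the contributions: [A] · [kg·m²/(s³·A²)]
Adding exponents of each base unit: kg: 1, m: 2, s: -3, A: -1
SI base units of voltage: kg·m²/(s³·A)

Answer: kg·m²/(s³·A)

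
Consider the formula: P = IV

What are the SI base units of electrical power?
Units of each symbol in P = IV:
  I (current): A
  V (voltage, in volts): kg·m²/(s³·A)

Multiplying the contributions: [A] · [kg·m²/(s³·A)]
Adding exponents of each base unit: kg: 1, m: 2, s: -3
SI base units of electrical power: kg·m²/s³

Answer: kg·m²/s³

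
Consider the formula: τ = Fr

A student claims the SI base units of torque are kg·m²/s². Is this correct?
Units of each symbol in τ = Fr:
  F (force): kg·m/s²
  r (lever arm): m

Multiplying the contributions: [kg·m/s²] · [m]
Adding exponents of each base unit: kg: 1, m: 2, s: -2
SI base units of torque: kg·m²/s²

The claimed units kg·m²/s² match the derived units, so the claim is correct.

Answer: Yes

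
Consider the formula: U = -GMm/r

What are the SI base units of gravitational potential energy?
Units of each symbol in U = -GMm/r:
  G (gravitational constant): m³/(kg·s²)
  M (mass): kg
  m (mass): kg
  r (distance): m  → in the denominator, contributes 1/m
  The minus sign does not affect the units.

Multiplying the contributions: [m³/(kg·s²)] · [kg] · [kg] · [1/m]
Adding exponents of each base unit: kg: 1, m: 2, s: -2
SI base units of gravitational potential energy: kg·m²/s²

Answer: kg·m²/s²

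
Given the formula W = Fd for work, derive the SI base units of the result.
Units of each symbol in W = Fd:
  F (force): kg·m/s²
  d (displacement): m

Multiplying the contributions: [kg·m/s²] · [m]
Adding exponents of each base unit: kg: 1, m: 2, s: -2
SI base units of work: kg·m²/s²

Answer: kg·m²/s²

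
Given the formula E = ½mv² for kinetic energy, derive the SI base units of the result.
Units of each symbol in E = ½mv²:
  m (mass): kg
  v (speed): m/s  → to the power 2, contributes m²/s²
  The factor ½ is dimensionless.

Multiplying the contributions: [kg] · [m²/s²]
Adding exponents of each base unit: kg: 1, m: 2, s: -2
SI base units of kinetic energy: kg·m²/s²

Answer: kg·m²/s²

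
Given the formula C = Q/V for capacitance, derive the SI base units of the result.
Units of each symbol in C = Q/V:
  Q (charge, in coulombs): s·A
  V (voltage, in volts): kg·m²/(s³·A)  → in the denominator, contributes s³·A/(kg·m²)

Multiplying the contributions: [s·A] · [s³·A/(kg·m²)]
Adding exponents of each base unit: kg: -1, m: -2, s: 4, A: 2
SI base units of capacitance: s⁴·A²/(kg·m²)

Answer: s⁴·A²/(kg·m²)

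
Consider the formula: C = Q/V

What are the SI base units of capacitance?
Units of each symbol in C = Q/V:
  Q (charge, in coulombs): s·A
  V (voltage, in volts): kg·m²/(s³·A)  → in the denominator, contributes s³·A/(kg·m²)

Multiplying the contributions: [s·A] · [s³·A/(kg·m²)]
Adding exponents of each base unit: kg: -1, m: -2, s: 4, A: 2
SI base units of capacitance: s⁴·A²/(kg·m²)

Answer: s⁴·A²/(kg·m²)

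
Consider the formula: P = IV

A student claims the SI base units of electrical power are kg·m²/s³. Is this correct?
Units of each symbol in P = IV:
  I (current): A
  V (voltage, in volts): kg·m²/(s³·A)

Multiplying the contributions: [A] · [kg·m²/(s³·A)]
Adding exponents of each base unit: kg: 1, m: 2, s: -3
SI base units of electrical power: kg·m²/s³

The claimed units kg·m²/s³ match the derived units, so the claim is correct.

Answer: Yes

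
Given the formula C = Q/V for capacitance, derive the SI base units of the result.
Units of each symbol in C = Q/V:
  Q (charge, in coulombs): s·A
  V (voltage, in volts): kg·m²/(s³·A)  → in the denominator, contributes s³·A/(kg·m²)

Multiplying the contributions: [s·A] · [s³·A/(kg·m²)]
Adding exponents of each base unit: kg: -1, m: -2, s: 4, A: 2
SI base units of capacitance: s⁴·A²/(kg·m²)

Answer: s⁴·A²/(kg·m²)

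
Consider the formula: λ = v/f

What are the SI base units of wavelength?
Units of each symbol in λ = v/f:
  v (wave speed): m/s
  f (frequency): 1/s  → in the denominator, contributes s

Multiplying the contributions: [m/s] · [s]
Adding exponents of each base unit: m: 1
SI base units of wavelength: m

Answer: m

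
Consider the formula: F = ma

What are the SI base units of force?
Units of each symbol in F = ma:
  m (mass): kg
  a (acceleration): m/s²

Multiplying the contributions: [kg] · [m/s²]
Adding exponents of each base unit: kg: 1, m: 1, s: -2
SI base units of force: kg·m/s²

Answer: kg·m/s²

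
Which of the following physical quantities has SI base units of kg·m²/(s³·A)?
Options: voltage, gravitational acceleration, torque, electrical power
Checking the SI base units of each option:
  voltage (V = IR): kg·m²/(s³·A)  ✓ matches
  gravitational acceleration (g = GM/r²): m/s²  ✗
  torque (τ = Fr): kg·m²/s²  ✗
  electrical power (P = IV): kg·m²/s³  ✗

Only voltage has units kg·m²/(s³·A).

Answer: voltage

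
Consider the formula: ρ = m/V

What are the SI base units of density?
Units of each symbol in ρ = m/V:
  m (mass): kg
  V (volume): m³  → in the denominator, contributes 1/m³

Multiplying the contributions: [kg] · [1/m³]
Adding exponents of each base unit: kg: 1, m: -3
SI base units of density: kg/m³

Answer: kg/m³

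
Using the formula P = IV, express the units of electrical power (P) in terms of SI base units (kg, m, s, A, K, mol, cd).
Units of each symbol in P = IV:
  I (current): A
  V (voltage, in volts): kg·m²/(s³·A)

Multiplying the contributions: [A] · [kg·m²/(s³·A)]
Adding exponents of each base unit: kg: 1, m: 2, s: -3
SI base units of electrical power: kg·m²/s³

Answer: kg·m²/s³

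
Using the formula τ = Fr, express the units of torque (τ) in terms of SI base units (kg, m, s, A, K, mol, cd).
Units of each symbol in τ = Fr:
  F (force): kg·m/s²
  r (lever arm): m

Multiplying the contributions: [kg·m/s²] · [m]
Adding exponents of each base unit: kg: 1, m: 2, s: -2
SI base units of torque: kg·m²/s²

Answer: kg·m²/s²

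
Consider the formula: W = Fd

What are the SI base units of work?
Units of each symbol in W = Fd:
  F (force): kg·m/s²
  d (displacement): m

Multiplying the contributions: [kg·m/s²] · [m]
Adding exponents of each base unit: kg: 1, m: 2, s: -2
SI base units of work: kg·m²/s²

Answer: kg·m²/s²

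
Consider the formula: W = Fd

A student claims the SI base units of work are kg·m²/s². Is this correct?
Units of each symbol in W = Fd:
  F (force): kg·m/s²
  d (displacement): m

Multiplying the contributions: [kg·m/s²] · [m]
Adding exponents of each base unit: kg: 1, m: 2, s: -2
SI base units of work: kg·m²/s²

The claimed units kg·m²/s² match the derived units, so the claim is correct.

Answer: Yes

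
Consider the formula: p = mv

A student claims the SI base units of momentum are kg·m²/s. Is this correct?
Units of each symbol in p = mv:
  m (mass): kg
  v (velocity): m/s

Multiplying the contributions: [kg] · [m/s]
Adding exponents of each base unit: kg: 1, m: 1, s: -1
SI base units of momentum: kg·m/s

The claimed units kg·m²/s (exponents kg: 1, m: 2, s: -1) do not match the derived units kg·m/s (exponents kg: 1, m: 1, s: -1), so the claim is incorrect.

Answer: No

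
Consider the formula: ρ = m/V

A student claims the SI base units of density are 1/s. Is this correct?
Units of each symbol in ρ = m/V:
  m (mass): kg
  V (volume): m³  → in the denominator, contributes 1/m³

Multiplying the contributions: [kg] · [1/m³]
Adding exponents of each base unit: kg: 1, m: -3
SI base units of density: kg/m³

The claimed units 1/s (exponents s: -1) do not match the derived units kg/m³ (exponents kg: 1, m: -3), so the claim is incorrect.

Answer: No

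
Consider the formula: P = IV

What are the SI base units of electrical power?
Units of each symbol in P = IV:
  I (current): A
  V (voltage, in volts): kg·m²/(s³·A)

Multiplying the contributions: [A] · [kg·m²/(s³·A)]
Adding exponents of each base unit: kg: 1, m: 2, s: -3
SI base units of electrical power: kg·m²/s³

Answer: kg·m²/s³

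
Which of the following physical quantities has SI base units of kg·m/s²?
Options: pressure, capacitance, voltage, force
Checking the SI base units of each option:
  pressure (P = F/A): kg/(m·s²)  ✗
  capacitance (C = Q/V): s⁴·A²/(kg·m²)  ✗
  voltage (V = IR): kg·m²/(s³·A)  ✗
  force (F = ma): kg·m/s²  ✓ matches

Only force has units kg·m/s².

Answer: force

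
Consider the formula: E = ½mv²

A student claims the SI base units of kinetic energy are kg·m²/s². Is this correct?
Units of each symbol in E = ½mv²:
  m (mass): kg
  v (speed): m/s  → to the power 2, contributes m²/s²
  The factor ½ is dimensionless.

Multiplying the contributions: [kg] · [m²/s²]
Adding exponents of each base unit: kg: 1, m: 2, s: -2
SI base units of kinetic energy: kg·m²/s²

The claimed units kg·m²/s² match the derived units, so the claim is correct.

Answer: Yes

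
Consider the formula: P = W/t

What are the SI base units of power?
Units of each symbol in P = W/t:
  W (work): kg·m²/s²
  t (time): s  → in the denominator, contributes 1/s

Multiplying the contributions: [kg·m²/s²] · [1/s]
Adding exponents of each base unit: kg: 1, m: 2, s: -3
SI base units of power: kg·m²/s³

Answer: kg·m²/s³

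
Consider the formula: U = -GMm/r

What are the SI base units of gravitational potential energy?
Units of each symbol in U = -GMm/r:
  G (gravitational constant): m³/(kg·s²)
  M (mass): kg
  m (mass): kg
  r (distance): m  → in the denominator, contributes 1/m
  The minus sign does not affect the units.

Multiplying the contributions: [m³/(kg·s²)] · [kg] · [kg] · [1/m]
Adding exponents of each base unit: kg: 1, m: 2, s: -2
SI base units of gravitational potential energy: kg·m²/s²

Answer: kg·m²/s²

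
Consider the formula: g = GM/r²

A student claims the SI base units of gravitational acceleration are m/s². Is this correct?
Units of each symbol in g = GM/r²:
  G (gravitational constant): m³/(kg·s²)
  M (mass): kg
  r (distance): m  → to the power 2 in the denominator, contributes 1/m²

Multiplying the contributions: [m³/(kg·s²)] · [kg] · [1/m²]
Adding exponents of each base unit: m: 1, s: -2
SI base units of gravitational acceleration: m/s²

The claimed units m/s² match the derived units, so the claim is correct.

Answer: Yes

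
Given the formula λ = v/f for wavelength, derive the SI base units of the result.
Units of each symbol in λ = v/f:
  v (wave speed): m/s
  f (frequency): 1/s  → in the denominator, contributes s

Multiplying the contributions: [m/s] · [s]
Adding exponents of each base unit: m: 1
SI base units of wavelength: m

Answer: m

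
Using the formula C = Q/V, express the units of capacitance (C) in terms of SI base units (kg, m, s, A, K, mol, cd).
Units of each symbol in C = Q/V:
  Q (charge, in coulombs): s·A
  V (voltage, in volts): kg·m²/(s³·A)  → in the denominator, contributes s³·A/(kg·m²)

Multiplying the contributions: [s·A] · [s³·A/(kg·m²)]
Adding exponents of each base unit: kg: -1, m: -2, s: 4, A: 2
SI base units of capacitance: s⁴·A²/(kg·m²)

Answer: s⁴·A²/(kg·m²)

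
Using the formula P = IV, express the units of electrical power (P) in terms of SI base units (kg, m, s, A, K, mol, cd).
Units of each symbol in P = IV:
  I (current): A
  V (voltage, in volts): kg·m²/(s³·A)

Multiplying the contributions: [A] · [kg·m²/(s³·A)]
Adding exponents of each base unit: kg: 1, m: 2, s: -3
SI base units of electrical power: kg·m²/s³

Answer: kg·m²/s³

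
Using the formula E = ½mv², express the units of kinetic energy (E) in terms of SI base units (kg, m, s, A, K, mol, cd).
Units of each symbol in E = ½mv²:
  m (mass): kg
  v (speed): m/s  → to the power 2, contributes m²/s²
  The factor ½ is dimensionless.

Multiplying the contributions: [kg] · [m²/s²]
Adding exponents of each base unit: kg: 1, m: 2, s: -2
SI base units of kinetic energy: kg·m²/s²

Answer: kg·m²/s²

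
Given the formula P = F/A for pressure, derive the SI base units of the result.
Units of each symbol in P = F/A:
  F (force): kg·m/s²
  A (area): m²  → in the denominator, contributes 1/m²

Multiplying the contributions: [kg·m/s²] · [1/m²]
Adding exponents of each base unit: kg: 1, m: -1, s: -2
SI base units of pressure: kg/(m·s²)

Answer: kg/(m·s²)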